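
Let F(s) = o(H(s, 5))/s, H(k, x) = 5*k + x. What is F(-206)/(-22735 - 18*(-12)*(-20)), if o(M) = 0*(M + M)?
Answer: 0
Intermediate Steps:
H(k, x) = x + 5*k
o(M) = 0 (o(M) = 0*(2*M) = 0)
F(s) = 0 (F(s) = 0/s = 0)
F(-206)/(-22735 - 18*(-12)*(-20)) = 0/(-22735 - 18*(-12)*(-20)) = 0/(-22735 + 216*(-20)) = 0/(-22735 - 4320) = 0/(-27055) = 0*(-1/27055) = 0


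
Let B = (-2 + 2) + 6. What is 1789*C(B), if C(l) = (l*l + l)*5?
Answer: 375690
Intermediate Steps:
B = 6 (B = 0 + 6 = 6)
C(l) = 5*l + 5*l**2 (C(l) = (l**2 + l)*5 = (l + l**2)*5 = 5*l + 5*l**2)
1789*C(B) = 1789*(5*6*(1 + 6)) = 1789*(5*6*7) = 1789*210 = 375690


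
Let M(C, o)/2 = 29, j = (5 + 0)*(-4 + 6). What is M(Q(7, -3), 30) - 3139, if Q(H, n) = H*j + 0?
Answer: -3081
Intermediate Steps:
j = 10 (j = 5*2 = 10)
Q(H, n) = 10*H (Q(H, n) = H*10 + 0 = 10*H + 0 = 10*H)
M(C, o) = 58 (M(C, o) = 2*29 = 58)
M(Q(7, -3), 30) - 3139 = 58 - 3139 = -3081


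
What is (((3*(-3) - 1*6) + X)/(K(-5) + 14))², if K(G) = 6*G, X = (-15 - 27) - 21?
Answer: 1521/64 ≈ 23.766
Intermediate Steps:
X = -63 (X = -42 - 21 = -63)
(((3*(-3) - 1*6) + X)/(K(-5) + 14))² = (((3*(-3) - 1*6) - 63)/(6*(-5) + 14))² = (((-9 - 6) - 63)/(-30 + 14))² = ((-15 - 63)/(-16))² = (-78*(-1/16))² = (39/8)² = 1521/64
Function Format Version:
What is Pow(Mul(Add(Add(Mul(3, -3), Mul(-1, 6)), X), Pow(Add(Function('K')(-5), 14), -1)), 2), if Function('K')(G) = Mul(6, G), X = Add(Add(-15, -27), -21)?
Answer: Rational(1521, 64) ≈ 23.766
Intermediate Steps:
X = -63 (X = Add(-42, -21) = -63)
Pow(Mul(Add(Add(Mul(3, -3), Mul(-1, 6)), X), Pow(Add(Function('K')(-5), 14), -1)), 2) = Pow(Mul(Add(Add(Mul(3, -3), Mul(-1, 6)), -63), Pow(Add(Mul(6, -5), 14), -1)), 2) = Pow(Mul(Add(Add(-9, -6), -63), Pow(Add(-30, 14), -1)), 2) = Pow(Mul(Add(-15, -63), Pow(-16, -1)), 2) = Pow(Mul(-78, Rational(-1, 16)), 2) = Pow(Rational(39, 8), 2) = Rational(1521, 64)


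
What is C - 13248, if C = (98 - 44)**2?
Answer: -10332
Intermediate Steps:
C = 2916 (C = 54**2 = 2916)
C - 13248 = 2916 - 13248 = -10332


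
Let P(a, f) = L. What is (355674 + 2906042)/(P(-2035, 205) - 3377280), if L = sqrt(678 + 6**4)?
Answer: -1835954702080/1901003366071 - 1630858*sqrt(1974)/5703010098213 ≈ -0.96579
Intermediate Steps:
L = sqrt(1974) (L = sqrt(678 + 1296) = sqrt(1974) ≈ 44.430)
P(a, f) = sqrt(1974)
(355674 + 2906042)/(P(-2035, 205) - 3377280) = (355674 + 2906042)/(sqrt(1974) - 3377280) = 3261716/(-3377280 + sqrt(1974))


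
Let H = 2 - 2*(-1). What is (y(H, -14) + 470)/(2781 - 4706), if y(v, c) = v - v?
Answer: -94/385 ≈ -0.24416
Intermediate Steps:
H = 4 (H = 2 + 2 = 4)
y(v, c) = 0
(y(H, -14) + 470)/(2781 - 4706) = (0 + 470)/(2781 - 4706) = 470/(-1925) = 470*(-1/1925) = -94/385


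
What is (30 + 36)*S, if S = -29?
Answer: -1914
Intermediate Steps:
(30 + 36)*S = (30 + 36)*(-29) = 66*(-29) = -1914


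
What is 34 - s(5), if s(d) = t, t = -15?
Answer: 49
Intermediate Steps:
s(d) = -15
34 - s(5) = 34 - 1*(-15) = 34 + 15 = 49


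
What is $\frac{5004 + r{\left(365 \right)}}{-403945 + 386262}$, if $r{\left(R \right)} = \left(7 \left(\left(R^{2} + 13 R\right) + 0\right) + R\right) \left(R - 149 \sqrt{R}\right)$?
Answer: $- \frac{352651579}{17683} + \frac{143957095 \sqrt{365}}{17683} \approx 1.3559 \cdot 10^{5}$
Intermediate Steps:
$r{\left(R \right)} = \left(R - 149 \sqrt{R}\right) \left(7 R^{2} + 92 R\right)$ ($r{\left(R \right)} = \left(7 \left(R^{2} + 13 R\right) + R\right) \left(R - 149 \sqrt{R}\right) = \left(\left(7 R^{2} + 91 R\right) + R\right) \left(R - 149 \sqrt{R}\right) = \left(7 R^{2} + 92 R\right) \left(R - 149 \sqrt{R}\right) = \left(R - 149 \sqrt{R}\right) \left(7 R^{2} + 92 R\right)$)
$\frac{5004 + r{\left(365 \right)}}{-403945 + 386262} = \frac{5004 + \left(- 13708 \cdot 365^{\frac{3}{2}} - 1043 \cdot 365^{\frac{5}{2}} + 7 \cdot 365^{3} + 92 \cdot 365^{2}\right)}{-403945 + 386262} = \frac{5004 + \left(- 13708 \cdot 365 \sqrt{365} - 1043 \cdot 133225 \sqrt{365} + 7 \cdot 48627125 + 92 \cdot 133225\right)}{-17683} = \left(5004 + \left(- 5003420 \sqrt{365} - 138953675 \sqrt{365} + 340389875 + 12256700\right)\right) \left(- \frac{1}{17683}\right) = \left(5004 + \left(352646575 - 143957095 \sqrt{365}\right)\right) \left(- \frac{1}{17683}\right) = \left(352651579 - 143957095 \sqrt{365}\right) \left(- \frac{1}{17683}\right) = - \frac{352651579}{17683} + \frac{143957095 \sqrt{365}}{17683}$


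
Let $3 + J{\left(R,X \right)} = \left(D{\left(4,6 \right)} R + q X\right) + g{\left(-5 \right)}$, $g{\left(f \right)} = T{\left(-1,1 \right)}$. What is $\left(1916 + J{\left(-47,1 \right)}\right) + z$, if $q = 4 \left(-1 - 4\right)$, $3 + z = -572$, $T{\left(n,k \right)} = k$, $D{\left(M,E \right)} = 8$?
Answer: $943$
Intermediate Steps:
$z = -575$ ($z = -3 - 572 = -575$)
$g{\left(f \right)} = 1$
$q = -20$ ($q = 4 \left(-5\right) = -20$)
$J{\left(R,X \right)} = -2 - 20 X + 8 R$ ($J{\left(R,X \right)} = -3 + \left(\left(8 R - 20 X\right) + 1\right) = -3 + \left(\left(- 20 X + 8 R\right) + 1\right) = -3 + \left(1 - 20 X + 8 R\right) = -2 - 20 X + 8 R$)
$\left(1916 + J{\left(-47,1 \right)}\right) + z = \left(1916 - 398\right) - 575 = 1518 - 575 = 943$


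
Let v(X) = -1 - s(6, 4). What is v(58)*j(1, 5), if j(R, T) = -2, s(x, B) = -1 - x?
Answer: -12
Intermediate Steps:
v(X) = 6 (v(X) = -1 - (-1 - 1*6) = -1 - (-1 - 6) = -1 - 1*(-7) = -1 + 7 = 6)
v(58)*j(1, 5) = 6*(-2) = -12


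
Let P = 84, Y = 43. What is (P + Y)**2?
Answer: 16129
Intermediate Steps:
(P + Y)**2 = (84 + 43)**2 = 127**2 = 16129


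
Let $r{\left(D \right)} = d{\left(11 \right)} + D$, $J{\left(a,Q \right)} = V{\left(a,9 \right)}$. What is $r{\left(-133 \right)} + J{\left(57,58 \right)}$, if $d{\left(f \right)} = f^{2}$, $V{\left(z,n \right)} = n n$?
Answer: $69$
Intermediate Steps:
$V{\left(z,n \right)} = n^{2}$
$J{\left(a,Q \right)} = 81$ ($J{\left(a,Q \right)} = 9^{2} = 81$)
$r{\left(D \right)} = 121 + D$ ($r{\left(D \right)} = 11^{2} + D = 121 + D$)
$r{\left(-133 \right)} + J{\left(57,58 \right)} = \left(121 - 133\right) + 81 = -12 + 81 = 69$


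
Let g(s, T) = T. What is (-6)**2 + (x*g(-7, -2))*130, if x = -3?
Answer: 816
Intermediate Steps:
(-6)**2 + (x*g(-7, -2))*130 = (-6)**2 - 3*(-2)*130 = 36 + 6*130 = 36 + 780 = 816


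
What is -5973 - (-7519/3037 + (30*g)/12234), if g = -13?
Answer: -36971933393/6192443 ≈ -5970.5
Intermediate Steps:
-5973 - (-7519/3037 + (30*g)/12234) = -5973 - (-7519/3037 + (30*(-13))/12234) = -5973 - (-7519*1/3037 - 390*1/12234) = -5973 - (-7519/3037 - 65/2039) = -5973 - 1*(-15528646/6192443) = -5973 + 15528646/6192443 = -36971933393/6192443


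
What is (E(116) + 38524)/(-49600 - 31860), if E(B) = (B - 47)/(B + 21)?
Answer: -5277857/11160020 ≈ -0.47293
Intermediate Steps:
E(B) = (-47 + B)/(21 + B)
(E(116) + 38524)/(-49600 - 31860) = ((-47 + 116)/(21 + 116) + 38524)/(-49600 - 31860) = (69/137 + 38524)/(-81460) = ((1/137)*69 + 38524)*(-1/81460) = (69/137 + 38524)*(-1/81460) = (5277857/137)*(-1/81460) = -5277857/11160020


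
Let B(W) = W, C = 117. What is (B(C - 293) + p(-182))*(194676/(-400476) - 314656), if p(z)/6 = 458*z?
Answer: 5253791777144232/33373 ≈ 1.5743e+11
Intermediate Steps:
p(z) = 2748*z (p(z) = 6*(458*z) = 2748*z)
(B(C - 293) + p(-182))*(194676/(-400476) - 314656) = ((117 - 293) + 2748*(-182))*(194676/(-400476) - 314656) = (-176 - 500136)*(194676*(-1/400476) - 314656) = -500312*(-16223/33373 - 314656) = -500312*(-10501030911/33373) = 5253791777144232/33373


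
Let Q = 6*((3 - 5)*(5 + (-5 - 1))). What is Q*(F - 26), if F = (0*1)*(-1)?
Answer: -312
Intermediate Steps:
F = 0 (F = 0*(-1) = 0)
Q = 12 (Q = 6*(-2*(5 - 6)) = 6*(-2*(-1)) = 6*2 = 12)
Q*(F - 26) = 12*(0 - 26) = 12*(-26) = -312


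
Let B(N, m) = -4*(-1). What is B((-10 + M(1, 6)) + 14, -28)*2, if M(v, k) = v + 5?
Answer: 8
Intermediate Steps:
M(v, k) = 5 + v
B(N, m) = 4
B((-10 + M(1, 6)) + 14, -28)*2 = 4*2 = 8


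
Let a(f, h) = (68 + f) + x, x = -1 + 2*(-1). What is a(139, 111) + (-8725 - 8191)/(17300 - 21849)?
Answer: 944912/4549 ≈ 207.72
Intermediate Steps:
x = -3 (x = -1 - 2 = -3)
a(f, h) = 65 + f (a(f, h) = (68 + f) - 3 = 65 + f)
a(139, 111) + (-8725 - 8191)/(17300 - 21849) = (65 + 139) + (-8725 - 8191)/(17300 - 21849) = 204 - 16916/(-4549) = 204 - 16916*(-1/4549) = 204 + 16916/4549 = 944912/4549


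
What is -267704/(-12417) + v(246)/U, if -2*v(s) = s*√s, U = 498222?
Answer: 267704/12417 - 41*√246/166074 ≈ 21.556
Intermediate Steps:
v(s) = -s^(3/2)/2 (v(s) = -s*√s/2 = -s^(3/2)/2)
-267704/(-12417) + v(246)/U = -267704/(-12417) - 123*√246/498222 = -267704*(-1/12417) - 123*√246*(1/498222) = 267704/12417 - 123*√246*(1/498222) = 267704/12417 - 41*√246/166074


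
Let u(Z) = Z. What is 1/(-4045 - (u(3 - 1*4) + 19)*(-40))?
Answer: -1/3325 ≈ -0.00030075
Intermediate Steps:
1/(-4045 - (u(3 - 1*4) + 19)*(-40)) = 1/(-4045 - ((3 - 1*4) + 19)*(-40)) = 1/(-4045 - ((3 - 4) + 19)*(-40)) = 1/(-4045 - (-1 + 19)*(-40)) = 1/(-4045 - 18*(-40)) = 1/(-4045 - 1*(-720)) = 1/(-4045 + 720) = 1/(-3325) = -1/3325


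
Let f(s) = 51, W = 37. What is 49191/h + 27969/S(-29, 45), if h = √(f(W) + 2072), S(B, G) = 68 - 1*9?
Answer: 27969/59 + 49191*√2123/2123 ≈ 1541.7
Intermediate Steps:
S(B, G) = 59 (S(B, G) = 68 - 9 = 59)
h = √2123 (h = √(51 + 2072) = √2123 ≈ 46.076)
49191/h + 27969/S(-29, 45) = 49191/(√2123) + 27969/59 = 49191*(√2123/2123) + 27969*(1/59) = 49191*√2123/2123 + 27969/59 = 27969/59 + 49191*√2123/2123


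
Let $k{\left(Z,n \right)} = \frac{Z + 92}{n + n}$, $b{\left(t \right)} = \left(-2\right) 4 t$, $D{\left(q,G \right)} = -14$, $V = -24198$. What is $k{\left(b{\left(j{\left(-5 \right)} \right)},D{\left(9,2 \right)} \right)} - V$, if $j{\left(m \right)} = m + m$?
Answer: $\frac{169343}{7} \approx 24192.0$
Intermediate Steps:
$j{\left(m \right)} = 2 m$
$b{\left(t \right)} = - 8 t$
$k{\left(Z,n \right)} = \frac{92 + Z}{2 n}$
$k{\left(b{\left(j{\left(-5 \right)} \right)},D{\left(9,2 \right)} \right)} - V = \frac{92 - 8 \cdot 2 \left(-5\right)}{2 \left(-14\right)} - -24198 = \frac{1}{2} \left(- \frac{1}{14}\right) \left(92 - -80\right) + 24198 = \frac{1}{2} \left(- \frac{1}{14}\right) \left(92 + 80\right) + 24198 = \frac{1}{2} \left(- \frac{1}{14}\right) 172 + 24198 = - \frac{43}{7} + 24198 = \frac{169343}{7}$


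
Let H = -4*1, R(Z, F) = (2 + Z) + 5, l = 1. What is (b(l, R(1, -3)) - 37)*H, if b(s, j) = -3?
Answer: 160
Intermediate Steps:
R(Z, F) = 7 + Z
H = -4
(b(l, R(1, -3)) - 37)*H = (-3 - 37)*(-4) = -40*(-4) = 160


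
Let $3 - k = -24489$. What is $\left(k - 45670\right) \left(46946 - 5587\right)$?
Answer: $-875900902$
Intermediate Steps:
$k = 24492$ ($k = 3 - -24489 = 3 + 24489 = 24492$)
$\left(k - 45670\right) \left(46946 - 5587\right) = \left(24492 - 45670\right) \left(46946 - 5587\right) = \left(-21178\right) 41359 = -875900902$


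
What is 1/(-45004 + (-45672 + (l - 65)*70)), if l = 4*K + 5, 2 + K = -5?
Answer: -1/96836 ≈ -1.0327e-5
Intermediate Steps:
K = -7 (K = -2 - 5 = -7)
l = -23 (l = 4*(-7) + 5 = -28 + 5 = -23)
1/(-45004 + (-45672 + (l - 65)*70)) = 1/(-45004 + (-45672 + (-23 - 65)*70)) = 1/(-45004 + (-45672 - 88*70)) = 1/(-45004 + (-45672 - 6160)) = 1/(-45004 - 51832) = 1/(-96836) = -1/96836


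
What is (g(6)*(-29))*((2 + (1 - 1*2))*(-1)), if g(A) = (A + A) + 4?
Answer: 464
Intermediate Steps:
g(A) = 4 + 2*A (g(A) = 2*A + 4 = 4 + 2*A)
(g(6)*(-29))*((2 + (1 - 1*2))*(-1)) = ((4 + 2*6)*(-29))*((2 + (1 - 1*2))*(-1)) = ((4 + 12)*(-29))*((2 + (1 - 2))*(-1)) = (16*(-29))*((2 - 1)*(-1)) = -464*(-1) = 464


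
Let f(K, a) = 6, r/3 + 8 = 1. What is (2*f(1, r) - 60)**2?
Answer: 2304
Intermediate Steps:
r = -21 (r = -24 + 3*1 = -24 + 3 = -21)
(2*f(1, r) - 60)**2 = (2*6 - 60)**2 = (12 - 60)**2 = (-48)**2 = 2304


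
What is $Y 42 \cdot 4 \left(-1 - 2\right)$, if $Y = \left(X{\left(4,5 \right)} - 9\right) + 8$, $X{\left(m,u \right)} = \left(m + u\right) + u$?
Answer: $-6552$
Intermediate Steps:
$X{\left(m,u \right)} = m + 2 u$
$Y = 13$ ($Y = \left(\left(4 + 2 \cdot 5\right) - 9\right) + 8 = \left(\left(4 + 10\right) - 9\right) + 8 = \left(14 - 9\right) + 8 = 5 + 8 = 13$)
$Y 42 \cdot 4 \left(-1 - 2\right) = 13 \cdot 42 \cdot 4 \left(-1 - 2\right) = 546 \cdot 4 \left(-3\right) = 546 \left(-12\right) = -6552$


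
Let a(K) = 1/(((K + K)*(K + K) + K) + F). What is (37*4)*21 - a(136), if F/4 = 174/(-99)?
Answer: 7601322591/2445728 ≈ 3108.0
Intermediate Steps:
F = -232/33 (F = 4*(174/(-99)) = 4*(174*(-1/99)) = 4*(-58/33) = -232/33 ≈ -7.0303)
a(K) = 1/(-232/33 + K + 4*K²) (a(K) = 1/(((K + K)*(K + K) + K) - 232/33) = 1/(((2*K)*(2*K) + K) - 232/33) = 1/((4*K² + K) - 232/33) = 1/((K + 4*K²) - 232/33) = 1/(-232/33 + K + 4*K²))
(37*4)*21 - a(136) = (37*4)*21 - 33/(-232 + 33*136 + 132*136²) = 148*21 - 33/(-232 + 4488 + 132*18496) = 3108 - 33/(-232 + 4488 + 2441472) = 3108 - 33/2445728 = 7601322591/2445728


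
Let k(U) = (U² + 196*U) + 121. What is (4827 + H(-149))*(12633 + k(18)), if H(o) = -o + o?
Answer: 80157162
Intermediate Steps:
H(o) = 0
k(U) = 121 + U² + 196*U
(4827 + H(-149))*(12633 + k(18)) = (4827 + 0)*(12633 + (121 + 18² + 196*18)) = 4827*(12633 + (121 + 324 + 3528)) = 4827*(12633 + 3973) = 4827*16606 = 80157162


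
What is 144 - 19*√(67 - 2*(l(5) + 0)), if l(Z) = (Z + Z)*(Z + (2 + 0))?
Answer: 144 - 19*I*√73 ≈ 144.0 - 162.34*I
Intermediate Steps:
l(Z) = 2*Z*(2 + Z) (l(Z) = (2*Z)*(Z + 2) = (2*Z)*(2 + Z) = 2*Z*(2 + Z))
144 - 19*√(67 - 2*(l(5) + 0)) = 144 - 19*√(67 - 2*(2*5*(2 + 5) + 0)) = 144 - 19*√(67 - 2*(2*5*7 + 0)) = 144 - 19*√(67 - 2*(70 + 0)) = 144 - 19*√(67 - 2*70) = 144 - 19*√(67 - 140) = 144 - 19*I*√73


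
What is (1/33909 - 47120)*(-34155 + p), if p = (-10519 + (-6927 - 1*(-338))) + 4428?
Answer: 74832592019965/33909 ≈ 2.2069e+9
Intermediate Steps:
p = -12680 (p = (-10519 + (-6927 + 338)) + 4428 = (-10519 - 6589) + 4428 = -17108 + 4428 = -12680)
(1/33909 - 47120)*(-34155 + p) = (1/33909 - 47120)*(-34155 - 12680) = (1/33909 - 47120)*(-46835) = -1597792079/33909*(-46835) = 74832592019965/33909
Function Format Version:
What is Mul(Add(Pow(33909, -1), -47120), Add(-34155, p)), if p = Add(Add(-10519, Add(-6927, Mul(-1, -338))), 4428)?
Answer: Rational(74832592019965, 33909) ≈ 2.2069e+9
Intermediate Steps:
p = -12680 (p = Add(Add(-10519, Add(-6927, 338)), 4428) = Add(Add(-10519, -6589), 4428) = Add(-17108, 4428) = -12680)
Mul(Add(Pow(33909, -1), -47120), Add(-34155, p)) = Mul(Add(Pow(33909, -1), -47120), Add(-34155, -12680)) = Mul(Add(Rational(1, 33909), -47120), -46835) = Mul(Rational(-1597792079, 33909), -46835) = Rational(74832592019965, 33909)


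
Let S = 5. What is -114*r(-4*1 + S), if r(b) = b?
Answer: -114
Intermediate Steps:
-114*r(-4*1 + S) = -114*(-4*1 + 5) = -114*(-4 + 5) = -114*1 = -114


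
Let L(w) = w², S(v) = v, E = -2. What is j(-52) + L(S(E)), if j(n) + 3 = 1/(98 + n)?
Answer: 47/46 ≈ 1.0217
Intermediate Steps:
j(n) = -3 + 1/(98 + n)
j(-52) + L(S(E)) = (-293 - 3*(-52))/(98 - 52) + (-2)² = (-293 + 156)/46 + 4 = (1/46)*(-137) + 4 = -137/46 + 4 = 47/46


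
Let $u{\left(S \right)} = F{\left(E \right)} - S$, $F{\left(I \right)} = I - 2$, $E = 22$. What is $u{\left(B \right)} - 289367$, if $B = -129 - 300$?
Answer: $-288918$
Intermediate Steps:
$F{\left(I \right)} = -2 + I$
$B = -429$ ($B = -129 - 300 = -429$)
$u{\left(S \right)} = 20 - S$ ($u{\left(S \right)} = \left(-2 + 22\right) - S = 20 - S$)
$u{\left(B \right)} - 289367 = \left(20 - -429\right) - 289367 = \left(20 + 429\right) - 289367 = 449 - 289367 = -288918$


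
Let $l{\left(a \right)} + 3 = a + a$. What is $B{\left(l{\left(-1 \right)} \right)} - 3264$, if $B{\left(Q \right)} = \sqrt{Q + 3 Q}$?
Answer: $-3264 + 2 i \sqrt{5} \approx -3264.0 + 4.4721 i$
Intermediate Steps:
$l{\left(a \right)} = -3 + 2 a$ ($l{\left(a \right)} = -3 + \left(a + a\right) = -3 + 2 a$)
$B{\left(Q \right)} = 2 \sqrt{Q}$ ($B{\left(Q \right)} = \sqrt{4 Q} = 2 \sqrt{Q}$)
$B{\left(l{\left(-1 \right)} \right)} - 3264 = 2 \sqrt{-3 + 2 \left(-1\right)} - 3264 = 2 \sqrt{-3 - 2} - 3264 = 2 \sqrt{-5} - 3264 = 2 i \sqrt{5} - 3264 = -3264 + 2 i \sqrt{5}$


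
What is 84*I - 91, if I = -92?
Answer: -7819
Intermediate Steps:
84*I - 91 = 84*(-92) - 91 = -7728 - 91 = -7819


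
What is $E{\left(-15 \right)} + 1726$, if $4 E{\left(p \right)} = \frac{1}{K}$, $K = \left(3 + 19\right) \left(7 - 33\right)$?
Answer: $\frac{3949087}{2288} \approx 1726.0$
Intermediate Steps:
$K = -572$ ($K = 22 \left(-26\right) = -572$)
$E{\left(p \right)} = - \frac{1}{2288}$ ($E{\left(p \right)} = \frac{1}{4 \left(-572\right)} = \frac{1}{4} \left(- \frac{1}{572}\right) = - \frac{1}{2288}$)
$E{\left(-15 \right)} + 1726 = - \frac{1}{2288} + 1726 = \frac{3949087}{2288}$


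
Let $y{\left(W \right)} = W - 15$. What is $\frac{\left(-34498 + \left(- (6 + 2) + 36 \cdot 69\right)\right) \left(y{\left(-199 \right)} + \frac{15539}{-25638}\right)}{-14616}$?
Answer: $- \frac{3262728103}{6939352} \approx -470.18$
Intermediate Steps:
$y{\left(W \right)} = -15 + W$ ($y{\left(W \right)} = W - 15 = -15 + W$)
$\frac{\left(-34498 + \left(- (6 + 2) + 36 \cdot 69\right)\right) \left(y{\left(-199 \right)} + \frac{15539}{-25638}\right)}{-14616} = \frac{\left(-34498 + \left(- (6 + 2) + 36 \cdot 69\right)\right) \left(\left(-15 - 199\right) + \frac{15539}{-25638}\right)}{-14616} = \left(-34498 + \left(\left(-1\right) 8 + 2484\right)\right) \left(-214 + 15539 \left(- \frac{1}{25638}\right)\right) \left(- \frac{1}{14616}\right) = \left(-34498 + \left(-8 + 2484\right)\right) \left(-214 - \frac{15539}{25638}\right) \left(- \frac{1}{14616}\right) = \left(-34498 + 2476\right) \left(- \frac{5502071}{25638}\right) \left(- \frac{1}{14616}\right) = \left(-32022\right) \left(- \frac{5502071}{25638}\right) \left(- \frac{1}{14616}\right) = \frac{29364552927}{4273} \left(- \frac{1}{14616}\right) = - \frac{3262728103}{6939352}$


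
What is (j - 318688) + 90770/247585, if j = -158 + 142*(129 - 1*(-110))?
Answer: -14107771282/49517 ≈ -2.8491e+5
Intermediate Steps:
j = 33780 (j = -158 + 142*(129 + 110) = -158 + 142*239 = -158 + 33938 = 33780)
(j - 318688) + 90770/247585 = (33780 - 318688) + 90770/247585 = -284908 + 90770*(1/247585) = -284908 + 18154/49517 = -14107771282/49517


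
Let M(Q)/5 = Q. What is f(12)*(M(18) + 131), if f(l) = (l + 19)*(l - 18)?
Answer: -41106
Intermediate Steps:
M(Q) = 5*Q
f(l) = (-18 + l)*(19 + l) (f(l) = (19 + l)*(-18 + l) = (-18 + l)*(19 + l))
f(12)*(M(18) + 131) = (-342 + 12 + 12**2)*(5*18 + 131) = (-342 + 12 + 144)*(90 + 131) = -186*221 = -41106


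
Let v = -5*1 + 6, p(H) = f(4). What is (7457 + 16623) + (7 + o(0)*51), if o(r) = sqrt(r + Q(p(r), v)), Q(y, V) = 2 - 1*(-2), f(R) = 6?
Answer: 24189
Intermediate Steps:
p(H) = 6
v = 1 (v = -5 + 6 = 1)
Q(y, V) = 4 (Q(y, V) = 2 + 2 = 4)
o(r) = sqrt(4 + r) (o(r) = sqrt(r + 4) = sqrt(4 + r))
(7457 + 16623) + (7 + o(0)*51) = (7457 + 16623) + (7 + sqrt(4 + 0)*51) = 24080 + (7 + sqrt(4)*51) = 24080 + (7 + 2*51) = 24080 + (7 + 102) = 24080 + 109 = 24189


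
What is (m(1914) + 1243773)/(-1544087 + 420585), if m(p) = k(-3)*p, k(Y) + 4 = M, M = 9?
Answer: -1253343/1123502 ≈ -1.1156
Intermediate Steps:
k(Y) = 5 (k(Y) = -4 + 9 = 5)
m(p) = 5*p
(m(1914) + 1243773)/(-1544087 + 420585) = (5*1914 + 1243773)/(-1544087 + 420585) = (9570 + 1243773)/(-1123502) = 1253343*(-1/1123502) = -1253343/1123502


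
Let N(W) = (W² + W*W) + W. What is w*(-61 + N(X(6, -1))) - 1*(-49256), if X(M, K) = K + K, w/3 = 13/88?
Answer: 393853/8 ≈ 49232.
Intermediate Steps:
w = 39/88 (w = 3*(13/88) = 39/88 ≈ 0.44318)
X(M, K) = 2*K
N(W) = W + 2*W² (N(W) = (W² + W²) + W = 2*W² + W = W + 2*W²)
w*(-61 + N(X(6, -1))) - 1*(-49256) = 39*(-61 + (2*(-1))*(1 + 2*(2*(-1))))/88 - 1*(-49256) = 39*(-61 - 2*(1 + 2*(-2)))/88 + 49256 = 39*(-61 - 2*(1 - 4))/88 + 49256 = 39*(-61 - 2*(-3))/88 + 49256 = 39*(-61 + 6)/88 + 49256 = (39/88)*(-55) + 49256 = -195/8 + 49256 = 393853/8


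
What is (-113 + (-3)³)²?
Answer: 19600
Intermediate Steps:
(-113 + (-3)³)² = (-113 - 27)² = (-140)² = 19600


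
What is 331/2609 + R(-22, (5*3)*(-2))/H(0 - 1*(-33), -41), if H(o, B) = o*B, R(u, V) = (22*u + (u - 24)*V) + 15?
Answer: -1928956/3529977 ≈ -0.54645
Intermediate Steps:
R(u, V) = 15 + 22*u + V*(-24 + u) (R(u, V) = (22*u + (-24 + u)*V) + 15 = (22*u + V*(-24 + u)) + 15 = 15 + 22*u + V*(-24 + u))
H(o, B) = B*o
331/2609 + R(-22, (5*3)*(-2))/H(0 - 1*(-33), -41) = 331/2609 + (15 - 24*5*3*(-2) + 22*(-22) + ((5*3)*(-2))*(-22))/((-41*(0 - 1*(-33)))) = 331*(1/2609) + (15 - 360*(-2) - 484 + (15*(-2))*(-22))/((-41*(0 + 33))) = 331/2609 + (15 - 24*(-30) - 484 - 30*(-22))/((-41*33)) = 331/2609 + (15 + 720 - 484 + 660)/(-1353) = 331/2609 + 911*(-1/1353) = 331/2609 - 911/1353 = -1928956/3529977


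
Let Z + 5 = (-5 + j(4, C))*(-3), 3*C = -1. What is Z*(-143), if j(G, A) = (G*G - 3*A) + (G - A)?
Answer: 7722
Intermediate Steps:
C = -1/3 (C = (1/3)*(-1) = -1/3 ≈ -0.33333)
j(G, A) = G + G**2 - 4*A (j(G, A) = (G**2 - 3*A) + (G - A) = G + G**2 - 4*A)
Z = -54 (Z = -5 + (-5 + (4 + 4**2 - 4*(-1/3)))*(-3) = -5 + (-5 + (4 + 16 + 4/3))*(-3) = -5 + (-5 + 64/3)*(-3) = -5 + (49/3)*(-3) = -5 - 49 = -54)
Z*(-143) = -54*(-143) = 7722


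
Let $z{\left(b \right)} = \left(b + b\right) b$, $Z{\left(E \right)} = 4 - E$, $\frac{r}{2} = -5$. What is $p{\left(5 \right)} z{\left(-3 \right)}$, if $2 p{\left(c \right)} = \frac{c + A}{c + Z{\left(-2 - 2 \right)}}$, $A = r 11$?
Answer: $- \frac{945}{13} \approx -72.692$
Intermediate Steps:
$r = -10$ ($r = 2 \left(-5\right) = -10$)
$z{\left(b \right)} = 2 b^{2}$ ($z{\left(b \right)} = 2 b b = 2 b^{2}$)
$A = -110$ ($A = \left(-10\right) 11 = -110$)
$p{\left(c \right)} = \frac{-110 + c}{2 \left(8 + c\right)}$ ($p{\left(c \right)} = \frac{\left(c - 110\right) \frac{1}{c + \left(4 - \left(-2 - 2\right)\right)}}{2} = \frac{\left(-110 + c\right) \frac{1}{c + \left(4 - \left(-2 - 2\right)\right)}}{2} = \frac{\left(-110 + c\right) \frac{1}{c + \left(4 - -4\right)}}{2} = \frac{\left(-110 + c\right) \frac{1}{c + \left(4 + 4\right)}}{2} = \frac{\left(-110 + c\right) \frac{1}{c + 8}}{2} = \frac{\left(-110 + c\right) \frac{1}{8 + c}}{2} = \frac{\frac{1}{8 + c} \left(-110 + c\right)}{2} = \frac{-110 + c}{2 \left(8 + c\right)}$)
$p{\left(5 \right)} z{\left(-3 \right)} = \frac{-110 + 5}{2 \left(8 + 5\right)} 2 \left(-3\right)^{2} = \frac{1}{2} \cdot \frac{1}{13} \left(-105\right) 2 \cdot 9 = \frac{1}{2} \cdot \frac{1}{13} \left(-105\right) 18 = \left(- \frac{105}{26}\right) 18 = - \frac{945}{13}$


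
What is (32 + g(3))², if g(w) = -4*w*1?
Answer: 400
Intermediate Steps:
g(w) = -4*w
(32 + g(3))² = (32 - 4*3)² = (32 - 12)² = 20² = 400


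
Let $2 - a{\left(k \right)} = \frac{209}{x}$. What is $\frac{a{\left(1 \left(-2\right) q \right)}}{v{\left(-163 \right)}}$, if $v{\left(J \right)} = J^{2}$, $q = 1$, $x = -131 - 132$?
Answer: $\frac{735}{6987647} \approx 0.00010519$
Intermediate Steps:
$x = -263$ ($x = -131 - 132 = -263$)
$a{\left(k \right)} = \frac{735}{263}$ ($a{\left(k \right)} = 2 - \frac{209}{-263} = 2 - 209 \left(- \frac{1}{263}\right) = 2 - - \frac{209}{263} = 2 + \frac{209}{263} = \frac{735}{263}$)
$\frac{a{\left(1 \left(-2\right) q \right)}}{v{\left(-163 \right)}} = \frac{735}{263 \left(-163\right)^{2}} = \frac{735}{263 \cdot 26569} = \frac{735}{263} \cdot \frac{1}{26569} = \frac{735}{6987647}$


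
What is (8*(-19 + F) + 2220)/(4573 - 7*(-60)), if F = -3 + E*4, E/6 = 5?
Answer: 3004/4993 ≈ 0.60164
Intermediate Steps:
E = 30 (E = 6*5 = 30)
F = 117 (F = -3 + 30*4 = -3 + 120 = 117)
(8*(-19 + F) + 2220)/(4573 - 7*(-60)) = (8*(-19 + 117) + 2220)/(4573 - 7*(-60)) = (8*98 + 2220)/(4573 + 420) = (784 + 2220)/4993 = 3004*(1/4993) = 3004/4993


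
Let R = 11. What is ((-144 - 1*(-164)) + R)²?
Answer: 961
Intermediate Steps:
((-144 - 1*(-164)) + R)² = ((-144 - 1*(-164)) + 11)² = ((-144 + 164) + 11)² = (20 + 11)² = 31² = 961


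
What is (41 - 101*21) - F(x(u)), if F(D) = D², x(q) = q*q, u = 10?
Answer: -12080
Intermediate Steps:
x(q) = q²
(41 - 101*21) - F(x(u)) = (41 - 101*21) - (10²)² = (41 - 2121) - 1*100² = -2080 - 1*10000 = -2080 - 10000 = -12080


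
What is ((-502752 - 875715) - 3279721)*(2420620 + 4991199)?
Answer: -34525646323972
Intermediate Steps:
((-502752 - 875715) - 3279721)*(2420620 + 4991199) = (-1378467 - 3279721)*7411819 = -4658188*7411819 = -34525646323972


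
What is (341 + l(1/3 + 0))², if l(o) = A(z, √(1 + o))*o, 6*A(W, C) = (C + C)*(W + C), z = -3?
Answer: 84842629/729 - 36844*√3/243 ≈ 1.1612e+5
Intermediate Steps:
A(W, C) = C*(C + W)/3 (A(W, C) = ((C + C)*(W + C))/6 = ((2*C)*(C + W))/6 = (2*C*(C + W))/6 = C*(C + W)/3)
l(o) = o*√(1 + o)*(-3 + √(1 + o))/3 (l(o) = (√(1 + o)*(√(1 + o) - 3)/3)*o = (√(1 + o)*(-3 + √(1 + o))/3)*o = o*√(1 + o)*(-3 + √(1 + o))/3)
(341 + l(1/3 + 0))² = (341 + (1/3 + 0)*(1 + (1/3 + 0) - 3*√(1 + (1/3 + 0)))/3)² = (341 + (⅓ + 0)*(1 + (⅓ + 0) - 3*√(1 + (⅓ + 0)))/3)² = (341 + (⅓)*(⅓)*(1 + ⅓ - 3*√(1 + ⅓)))² = (341 + (⅓)*(⅓)*(1 + ⅓ - 2*√3))² = (341 + (⅓)*(⅓)*(4/3 - 2*√3))² = (341 + (4/27 - 2*√3/9))² = (9211/27 - 2*√3/9)²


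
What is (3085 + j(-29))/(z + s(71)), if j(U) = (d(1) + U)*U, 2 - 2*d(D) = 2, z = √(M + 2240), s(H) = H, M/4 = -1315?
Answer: 278746/8061 - 7852*I*√755/8061 ≈ 34.58 - 26.765*I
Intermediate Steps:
M = -5260 (M = 4*(-1315) = -5260)
z = 2*I*√755 (z = √(-5260 + 2240) = √(-3020) = 2*I*√755 ≈ 54.955*I)
d(D) = 0 (d(D) = 1 - ½*2 = 1 - 1 = 0)
j(U) = U² (j(U) = (0 + U)*U = U*U = U²)
(3085 + j(-29))/(z + s(71)) = (3085 + (-29)²)/(2*I*√755 + 71) = (3085 + 841)/(71 + 2*I*√755) = 3926/(71 + 2*I*√755)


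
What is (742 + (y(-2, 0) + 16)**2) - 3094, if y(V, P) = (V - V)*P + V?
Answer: -2156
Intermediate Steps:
y(V, P) = V (y(V, P) = 0*P + V = 0 + V = V)
(742 + (y(-2, 0) + 16)**2) - 3094 = (742 + (-2 + 16)**2) - 3094 = (742 + 14**2) - 3094 = (742 + 196) - 3094 = 938 - 3094 = -2156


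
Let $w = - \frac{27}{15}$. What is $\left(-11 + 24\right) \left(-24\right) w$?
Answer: $\frac{2808}{5} \approx 561.6$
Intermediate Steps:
$w = - \frac{9}{5}$ ($w = \left(-27\right) \frac{1}{15} = - \frac{9}{5} \approx -1.8$)
$\left(-11 + 24\right) \left(-24\right) w = \left(-11 + 24\right) \left(-24\right) \left(- \frac{9}{5}\right) = 13 \left(-24\right) \left(- \frac{9}{5}\right) = \left(-312\right) \left(- \frac{9}{5}\right) = \frac{2808}{5}$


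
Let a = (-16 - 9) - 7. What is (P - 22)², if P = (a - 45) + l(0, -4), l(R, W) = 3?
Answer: 9216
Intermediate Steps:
a = -32 (a = -25 - 7 = -32)
P = -74 (P = (-32 - 45) + 3 = -77 + 3 = -74)
(P - 22)² = (-74 - 22)² = (-96)² = 9216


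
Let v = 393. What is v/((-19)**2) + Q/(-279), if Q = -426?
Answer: 87811/33573 ≈ 2.6155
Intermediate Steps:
v/((-19)**2) + Q/(-279) = 393/((-19)**2) - 426/(-279) = 393/361 - 426*(-1/279) = 393*(1/361) + 142/93 = 393/361 + 142/93 = 87811/33573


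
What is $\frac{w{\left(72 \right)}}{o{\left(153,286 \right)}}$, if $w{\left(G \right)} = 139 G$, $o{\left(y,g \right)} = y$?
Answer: $\frac{1112}{17} \approx 65.412$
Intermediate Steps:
$\frac{w{\left(72 \right)}}{o{\left(153,286 \right)}} = \frac{139 \cdot 72}{153} = 10008 \cdot \frac{1}{153} = \frac{1112}{17}$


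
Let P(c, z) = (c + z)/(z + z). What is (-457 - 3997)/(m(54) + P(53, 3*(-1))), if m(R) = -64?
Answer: 13362/217 ≈ 61.576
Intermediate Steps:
P(c, z) = (c + z)/(2*z) (P(c, z) = (c + z)/((2*z)) = (c + z)*(1/(2*z)) = (c + z)/(2*z))
(-457 - 3997)/(m(54) + P(53, 3*(-1))) = (-457 - 3997)/(-64 + (53 + 3*(-1))/(2*((3*(-1))))) = -4454/(-64 + (½)*(53 - 3)/(-3)) = -4454/(-64 + (½)*(-⅓)*50) = -4454/(-64 - 25/3) = -4454/(-217/3) = -4454*(-3/217) = 13362/217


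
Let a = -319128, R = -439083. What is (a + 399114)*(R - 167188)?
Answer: -48493192206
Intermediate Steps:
(a + 399114)*(R - 167188) = (-319128 + 399114)*(-439083 - 167188) = 79986*(-606271) = -48493192206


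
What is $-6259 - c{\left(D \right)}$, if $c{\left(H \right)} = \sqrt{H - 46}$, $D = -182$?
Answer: $-6259 - 2 i \sqrt{57} \approx -6259.0 - 15.1 i$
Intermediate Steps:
$c{\left(H \right)} = \sqrt{-46 + H}$
$-6259 - c{\left(D \right)} = -6259 - \sqrt{-46 - 182} = -6259 - \sqrt{-228} = -6259 - 2 i \sqrt{57}$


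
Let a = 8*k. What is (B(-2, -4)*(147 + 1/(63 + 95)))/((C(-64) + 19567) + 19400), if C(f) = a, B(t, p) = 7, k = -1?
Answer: 162589/6155522 ≈ 0.026414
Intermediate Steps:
a = -8 (a = 8*(-1) = -8)
C(f) = -8
(B(-2, -4)*(147 + 1/(63 + 95)))/((C(-64) + 19567) + 19400) = (7*(147 + 1/(63 + 95)))/((-8 + 19567) + 19400) = (7*(147 + 1/158))/(19559 + 19400) = (7*(147 + 1/158))/38959 = (7*(23227/158))*(1/38959) = (162589/158)*(1/38959) = 162589/6155522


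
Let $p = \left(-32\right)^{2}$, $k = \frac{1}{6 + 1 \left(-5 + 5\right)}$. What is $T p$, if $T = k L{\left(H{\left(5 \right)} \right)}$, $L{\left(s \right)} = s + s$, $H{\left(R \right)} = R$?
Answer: $\frac{5120}{3} \approx 1706.7$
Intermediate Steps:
$L{\left(s \right)} = 2 s$
$k = \frac{1}{6}$ ($k = \frac{1}{6 + 1 \cdot 0} = \frac{1}{6 + 0} = \frac{1}{6} \approx 0.16667$)
$T = \frac{5}{3}$ ($T = \frac{2 \cdot 5}{6} = \frac{1}{6} \cdot 10 = \frac{5}{3} \approx 1.6667$)
$p = 1024$
$T p = \frac{5}{3} \cdot 1024 = \frac{5120}{3}$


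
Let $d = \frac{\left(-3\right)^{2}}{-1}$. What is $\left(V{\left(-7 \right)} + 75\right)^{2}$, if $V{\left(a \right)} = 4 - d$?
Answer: $7744$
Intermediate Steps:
$d = -9$ ($d = 9 \left(-1\right) = -9$)
$V{\left(a \right)} = 13$ ($V{\left(a \right)} = 4 - -9 = 4 + 9 = 13$)
$\left(V{\left(-7 \right)} + 75\right)^{2} = \left(13 + 75\right)^{2} = 88^{2} = 7744$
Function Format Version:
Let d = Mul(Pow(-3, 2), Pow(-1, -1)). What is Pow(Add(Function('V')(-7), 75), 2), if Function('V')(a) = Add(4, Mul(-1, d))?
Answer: 7744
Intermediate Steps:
d = -9 (d = Mul(9, -1) = -9)
Function('V')(a) = 13 (Function('V')(a) = Add(4, Mul(-1, -9)) = Add(4, 9) = 13)
Pow(Add(Function('V')(-7), 75), 2) = Pow(Add(13, 75), 2) = Pow(88, 2) = 7744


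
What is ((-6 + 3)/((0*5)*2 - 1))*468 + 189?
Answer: 1593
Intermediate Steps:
((-6 + 3)/((0*5)*2 - 1))*468 + 189 = (-3/(0*2 - 1))*468 + 189 = (-3/(0 - 1))*468 + 189 = (-3/(-1))*468 + 189 = -1*(-3)*468 + 189 = 3*468 + 189 = 1404 + 189 = 1593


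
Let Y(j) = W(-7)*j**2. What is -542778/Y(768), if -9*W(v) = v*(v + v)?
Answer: 271389/3211264 ≈ 0.084512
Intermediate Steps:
W(v) = -2*v**2/9 (W(v) = -v*(v + v)/9 = -v*2*v/9 = -2*v**2/9)
Y(j) = -98*j**2/9 (Y(j) = (-2/9*(-7)**2)*j**2 = (-2/9*49)*j**2 = -98*j**2/9)
-542778/Y(768) = -542778/((-98/9*768**2)) = -542778/((-98/9*589824)) = -542778/(-6422528) = -542778*(-1/6422528) = 271389/3211264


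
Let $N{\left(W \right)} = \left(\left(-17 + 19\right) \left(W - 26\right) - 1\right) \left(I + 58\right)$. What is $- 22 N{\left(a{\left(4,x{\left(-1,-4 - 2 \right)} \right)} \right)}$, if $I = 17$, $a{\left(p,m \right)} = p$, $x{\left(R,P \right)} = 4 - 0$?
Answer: $74250$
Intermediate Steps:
$x{\left(R,P \right)} = 4$ ($x{\left(R,P \right)} = 4 + 0 = 4$)
$N{\left(W \right)} = -3975 + 150 W$ ($N{\left(W \right)} = \left(\left(-17 + 19\right) \left(W - 26\right) - 1\right) \left(17 + 58\right) = \left(2 \left(-26 + W\right) - 1\right) 75 = \left(\left(-52 + 2 W\right) - 1\right) 75 = \left(-53 + 2 W\right) 75 = -3975 + 150 W$)
$- 22 N{\left(a{\left(4,x{\left(-1,-4 - 2 \right)} \right)} \right)} = - 22 \left(-3975 + 150 \cdot 4\right) = - 22 \left(-3975 + 600\right) = \left(-22\right) \left(-3375\right) = 74250$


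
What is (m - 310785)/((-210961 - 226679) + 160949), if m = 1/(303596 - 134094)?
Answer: 52678679069/46899677882 ≈ 1.1232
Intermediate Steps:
m = 1/169502 ≈ 5.8996e-6
(m - 310785)/((-210961 - 226679) + 160949) = (1/169502 - 310785)/((-210961 - 226679) + 160949) = -52678679069/(169502*(-437640 + 160949)) = -52678679069/169502/(-276691) = -52678679069/169502*(-1/276691) = 52678679069/46899677882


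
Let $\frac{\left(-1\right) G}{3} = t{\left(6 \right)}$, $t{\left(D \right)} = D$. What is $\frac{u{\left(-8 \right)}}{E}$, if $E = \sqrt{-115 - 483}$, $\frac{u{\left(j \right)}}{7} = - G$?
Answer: $- \frac{63 i \sqrt{598}}{299} \approx - 5.1525 i$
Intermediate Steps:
$G = -18$ ($G = \left(-3\right) 6 = -18$)
$u{\left(j \right)} = 126$ ($u{\left(j \right)} = 7 \left(\left(-1\right) \left(-18\right)\right) = 7 \cdot 18 = 126$)
$E = i \sqrt{598}$ ($E = \sqrt{-598} = i \sqrt{598} \approx 24.454 i$)
$\frac{u{\left(-8 \right)}}{E} = \frac{126}{i \sqrt{598}} = 126 \left(- \frac{i \sqrt{598}}{598}\right) = - \frac{63 i \sqrt{598}}{299}$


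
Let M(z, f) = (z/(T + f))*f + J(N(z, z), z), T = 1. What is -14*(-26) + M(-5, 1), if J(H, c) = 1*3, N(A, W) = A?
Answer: 729/2 ≈ 364.50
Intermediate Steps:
J(H, c) = 3
M(z, f) = 3 + f*z/(1 + f) (M(z, f) = (z/(1 + f))*f + 3 = f*z/(1 + f) + 3 = 3 + f*z/(1 + f))
-14*(-26) + M(-5, 1) = -14*(-26) + (3 + 3*1 + 1*(-5))/(1 + 1) = 364 + (3 + 3 - 5)/2 = 364 + (½)*1 = 364 + ½ = 729/2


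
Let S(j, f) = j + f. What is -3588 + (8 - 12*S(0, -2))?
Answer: -3556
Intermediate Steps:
S(j, f) = f + j
-3588 + (8 - 12*S(0, -2)) = -3588 + (8 - 12*(-2 + 0)) = -3588 + (8 - 12*(-2)) = -3588 + (8 + 24) = -3588 + 32 = -3556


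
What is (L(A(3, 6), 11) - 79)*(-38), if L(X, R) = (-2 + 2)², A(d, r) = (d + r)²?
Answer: 3002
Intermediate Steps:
L(X, R) = 0 (L(X, R) = 0² = 0)
(L(A(3, 6), 11) - 79)*(-38) = (0 - 79)*(-38) = -79*(-38) = 3002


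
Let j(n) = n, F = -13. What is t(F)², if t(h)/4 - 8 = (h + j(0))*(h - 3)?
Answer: 746496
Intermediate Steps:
t(h) = 32 + 4*h*(-3 + h) (t(h) = 32 + 4*((h + 0)*(h - 3)) = 32 + 4*(h*(-3 + h)) = 32 + 4*h*(-3 + h))
t(F)² = (32 - 12*(-13) + 4*(-13)²)² = (32 + 156 + 4*169)² = (32 + 156 + 676)² = 864² = 746496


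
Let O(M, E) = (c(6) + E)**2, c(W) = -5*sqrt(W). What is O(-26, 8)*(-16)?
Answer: -3424 + 1280*sqrt(6) ≈ -288.65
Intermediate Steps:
O(M, E) = (E - 5*sqrt(6))**2 (O(M, E) = (-5*sqrt(6) + E)**2 = (E - 5*sqrt(6))**2)
O(-26, 8)*(-16) = (8 - 5*sqrt(6))**2*(-16) = -16*(8 - 5*sqrt(6))**2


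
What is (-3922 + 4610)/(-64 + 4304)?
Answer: 43/265 ≈ 0.16226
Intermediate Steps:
(-3922 + 4610)/(-64 + 4304) = 688/4240 = 688*(1/4240) = 43/265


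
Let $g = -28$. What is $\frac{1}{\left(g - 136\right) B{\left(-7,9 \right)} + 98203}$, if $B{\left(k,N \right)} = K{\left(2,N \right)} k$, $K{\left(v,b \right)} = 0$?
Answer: $\frac{1}{98203} \approx 1.0183 \cdot 10^{-5}$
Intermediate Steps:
$B{\left(k,N \right)} = 0$ ($B{\left(k,N \right)} = 0 k = 0$)
$\frac{1}{\left(g - 136\right) B{\left(-7,9 \right)} + 98203} = \frac{1}{\left(-28 - 136\right) 0 + 98203} = \frac{1}{\left(-164\right) 0 + 98203} = \frac{1}{0 + 98203} = \frac{1}{98203}$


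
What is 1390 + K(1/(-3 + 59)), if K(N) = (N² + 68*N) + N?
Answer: 4362905/3136 ≈ 1391.2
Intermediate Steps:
K(N) = N² + 69*N
1390 + K(1/(-3 + 59)) = 1390 + (69 + 1/(-3 + 59))/(-3 + 59) = 1390 + (69 + 1/56)/56 = 1390 + (1/56)*(3865/56) = 1390 + 3865/3136 = 4362905/3136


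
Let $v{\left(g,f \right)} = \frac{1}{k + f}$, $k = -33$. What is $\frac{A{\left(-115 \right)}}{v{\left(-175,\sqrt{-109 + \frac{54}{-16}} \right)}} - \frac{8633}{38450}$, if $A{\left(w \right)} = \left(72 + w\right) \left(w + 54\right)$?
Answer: $- \frac{3328202183}{38450} + \frac{2623 i \sqrt{1798}}{4} \approx -86559.0 + 27806.0 i$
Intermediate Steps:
$v{\left(g,f \right)} = \frac{1}{-33 + f}$
$A{\left(w \right)} = \left(54 + w\right) \left(72 + w\right)$ ($A{\left(w \right)} = \left(72 + w\right) \left(54 + w\right) = \left(54 + w\right) \left(72 + w\right)$)
$\frac{A{\left(-115 \right)}}{v{\left(-175,\sqrt{-109 + \frac{54}{-16}} \right)}} - \frac{8633}{38450} = \frac{3888 + \left(-115\right)^{2} + 126 \left(-115\right)}{\frac{1}{-33 + \sqrt{-109 + \frac{54}{-16}}}} - \frac{8633}{38450} = \frac{3888 + 13225 - 14490}{\frac{1}{-33 + \sqrt{-109 + 54 \left(- \frac{1}{16}\right)}}} - \frac{8633}{38450} = \frac{2623}{\frac{1}{-33 + \sqrt{-109 - \frac{27}{8}}}} - \frac{8633}{38450} = \frac{2623}{\frac{1}{-33 + \sqrt{- \frac{899}{8}}}} - \frac{8633}{38450} = \frac{2623}{\frac{1}{-33 + \frac{i \sqrt{1798}}{4}}} - \frac{8633}{38450} = 2623 \left(-33 + \frac{i \sqrt{1798}}{4}\right) - \frac{8633}{38450} = \left(-86559 + \frac{2623 i \sqrt{1798}}{4}\right) - \frac{8633}{38450} = - \frac{3328202183}{38450} + \frac{2623 i \sqrt{1798}}{4}$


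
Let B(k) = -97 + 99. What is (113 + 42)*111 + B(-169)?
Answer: 17207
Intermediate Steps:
B(k) = 2
(113 + 42)*111 + B(-169) = (113 + 42)*111 + 2 = 155*111 + 2 = 17205 + 2 = 17207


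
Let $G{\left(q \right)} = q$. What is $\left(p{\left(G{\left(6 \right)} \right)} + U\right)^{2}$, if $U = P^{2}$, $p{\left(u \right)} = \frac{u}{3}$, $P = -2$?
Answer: $36$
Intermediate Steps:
$p{\left(u \right)} = \frac{u}{3}$ ($p{\left(u \right)} = u \frac{1}{3} = \frac{u}{3}$)
$U = 4$ ($U = \left(-2\right)^{2} = 4$)
$\left(p{\left(G{\left(6 \right)} \right)} + U\right)^{2} = \left(\frac{1}{3} \cdot 6 + 4\right)^{2} = \left(2 + 4\right)^{2} = 6^{2} = 36$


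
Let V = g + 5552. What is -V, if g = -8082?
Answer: 2530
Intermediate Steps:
V = -2530 (V = -8082 + 5552 = -2530)
-V = -1*(-2530) = 2530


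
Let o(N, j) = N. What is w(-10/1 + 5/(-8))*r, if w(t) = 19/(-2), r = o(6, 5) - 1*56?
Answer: 475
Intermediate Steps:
r = -50 (r = 6 - 1*56 = 6 - 56 = -50)
w(t) = -19/2 (w(t) = 19*(-1/2) = -19/2)
w(-10/1 + 5/(-8))*r = -19/2*(-50) = 475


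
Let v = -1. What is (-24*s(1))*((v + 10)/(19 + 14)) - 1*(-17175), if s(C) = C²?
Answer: 188853/11 ≈ 17168.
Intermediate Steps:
(-24*s(1))*((v + 10)/(19 + 14)) - 1*(-17175) = (-24*1²)*((-1 + 10)/(19 + 14)) - 1*(-17175) = (-24*1)*(9/33) + 17175 = -216/33 + 17175 = -24*3/11 + 17175 = -72/11 + 17175 = 188853/11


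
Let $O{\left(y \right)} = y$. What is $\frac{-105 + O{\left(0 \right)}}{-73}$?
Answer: $\frac{105}{73} \approx 1.4384$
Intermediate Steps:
$\frac{-105 + O{\left(0 \right)}}{-73} = \frac{-105 + 0}{-73} = \left(- \frac{1}{73}\right) \left(-105\right) = \frac{105}{73}$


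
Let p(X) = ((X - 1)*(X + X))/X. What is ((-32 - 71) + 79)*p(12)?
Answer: -528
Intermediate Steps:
p(X) = -2 + 2*X (p(X) = ((-1 + X)*(2*X))/X = (2*X*(-1 + X))/X = -2 + 2*X)
((-32 - 71) + 79)*p(12) = ((-32 - 71) + 79)*(-2 + 2*12) = (-103 + 79)*(-2 + 24) = -24*22 = -528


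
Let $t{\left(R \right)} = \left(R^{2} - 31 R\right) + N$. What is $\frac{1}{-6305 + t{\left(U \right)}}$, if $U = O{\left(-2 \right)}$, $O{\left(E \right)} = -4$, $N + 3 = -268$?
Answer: $- \frac{1}{6436} \approx -0.00015538$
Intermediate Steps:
$N = -271$ ($N = -3 - 268 = -271$)
$U = -4$
$t{\left(R \right)} = -271 + R^{2} - 31 R$ ($t{\left(R \right)} = \left(R^{2} - 31 R\right) - 271 = -271 + R^{2} - 31 R$)
$\frac{1}{-6305 + t{\left(U \right)}} = \frac{1}{-6305 - \left(147 - 16\right)} = \frac{1}{-6305 + \left(-271 + 16 + 124\right)} = \frac{1}{-6305 - 131} = \frac{1}{-6436} = - \frac{1}{6436}$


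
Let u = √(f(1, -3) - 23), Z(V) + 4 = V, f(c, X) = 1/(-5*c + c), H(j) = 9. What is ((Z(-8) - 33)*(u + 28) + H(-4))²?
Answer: 6071679/4 + 56295*I*√93 ≈ 1.5179e+6 + 5.4289e+5*I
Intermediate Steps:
f(c, X) = -1/(4*c) (f(c, X) = 1/(-4*c) = -1/(4*c))
Z(V) = -4 + V
u = I*√93/2 (u = √(-¼/1 - 23) = √(-¼*1 - 23) = √(-¼ - 23) = √(-93/4) = I*√93/2 ≈ 4.8218*I)
((Z(-8) - 33)*(u + 28) + H(-4))² = (((-4 - 8) - 33)*(I*√93/2 + 28) + 9)² = ((-12 - 33)*(28 + I*√93/2) + 9)² = (-45*(28 + I*√93/2) + 9)² = ((-1260 - 45*I*√93/2) + 9)² = (-1251 - 45*I*√93/2)²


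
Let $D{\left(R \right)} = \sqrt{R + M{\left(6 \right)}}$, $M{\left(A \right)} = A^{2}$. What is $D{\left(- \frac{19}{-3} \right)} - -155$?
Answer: $155 + \frac{\sqrt{381}}{3} \approx 161.51$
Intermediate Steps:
$D{\left(R \right)} = \sqrt{36 + R}$ ($D{\left(R \right)} = \sqrt{R + 6^{2}} = \sqrt{R + 36} = \sqrt{36 + R}$)
$D{\left(- \frac{19}{-3} \right)} - -155 = \sqrt{36 - \frac{19}{-3}} - -155 = \sqrt{36 - - \frac{19}{3}} + 155 = \sqrt{36 + \frac{19}{3}} + 155 = \sqrt{\frac{127}{3}} + 155 = \frac{\sqrt{381}}{3} + 155 = 155 + \frac{\sqrt{381}}{3}$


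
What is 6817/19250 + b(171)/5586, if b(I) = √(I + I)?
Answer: 6817/19250 + √38/1862 ≈ 0.35744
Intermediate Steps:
b(I) = √2*√I (b(I) = √(2*I) = √2*√I)
6817/19250 + b(171)/5586 = 6817/19250 + (√2*√171)/5586 = 6817*(1/19250) + (√2*(3*√19))*(1/5586) = 6817/19250 + (3*√38)*(1/5586) = 6817/19250 + √38/1862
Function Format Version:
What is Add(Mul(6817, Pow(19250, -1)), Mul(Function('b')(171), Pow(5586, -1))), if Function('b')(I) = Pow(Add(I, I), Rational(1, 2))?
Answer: Add(Rational(6817, 19250), Mul(Rational(1, 1862), Pow(38, Rational(1, 2)))) ≈ 0.35744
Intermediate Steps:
Function('b')(I) = Mul(Pow(2, Rational(1, 2)), Pow(I, Rational(1, 2))) (Function('b')(I) = Pow(Mul(2, I), Rational(1, 2)) = Mul(Pow(2, Rational(1, 2)), Pow(I, Rational(1, 2))))
Add(Mul(6817, Pow(19250, -1)), Mul(Function('b')(171), Pow(5586, -1))) = Add(Mul(6817, Pow(19250, -1)), Mul(Mul(Pow(2, Rational(1, 2)), Pow(171, Rational(1, 2))), Pow(5586, -1))) = Add(Mul(6817, Rational(1, 19250)), Mul(Mul(Pow(2, Rational(1, 2)), Mul(3, Pow(19, Rational(1, 2)))), Rational(1, 5586))) = Add(Rational(6817, 19250), Mul(Mul(3, Pow(38, Rational(1, 2))), Rational(1, 5586))) = Add(Rational(6817, 19250), Mul(Rational(1, 1862), Pow(38, Rational(1, 2))))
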